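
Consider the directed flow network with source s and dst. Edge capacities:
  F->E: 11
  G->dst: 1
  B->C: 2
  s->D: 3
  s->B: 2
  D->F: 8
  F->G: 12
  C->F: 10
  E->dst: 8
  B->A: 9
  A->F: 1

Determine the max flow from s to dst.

5

Augment s->D->F->E->dst: bottleneck 3. Total 3.
Augment s->B->C->F->E->dst: bottleneck 2. Total 5.
No augmenting path remains in the residual graph.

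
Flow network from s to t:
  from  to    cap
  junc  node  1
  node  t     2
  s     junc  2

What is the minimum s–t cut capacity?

1

Max flow = 1 (via 1 augmenting path).
In the residual at optimum, the set reachable from s is {junc, s}.
Cut edges: junc->node (cap 1). Sum = 1.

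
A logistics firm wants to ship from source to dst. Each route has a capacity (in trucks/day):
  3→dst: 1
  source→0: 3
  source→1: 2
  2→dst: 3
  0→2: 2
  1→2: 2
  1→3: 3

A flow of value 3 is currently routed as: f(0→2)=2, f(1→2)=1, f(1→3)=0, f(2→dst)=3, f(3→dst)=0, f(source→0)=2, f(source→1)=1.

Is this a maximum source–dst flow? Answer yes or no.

Residual path source→1→3→dst has bottleneck 1 > 0.
Pushing 1 along it raises the flow to 4, so the given flow is not maximum.

No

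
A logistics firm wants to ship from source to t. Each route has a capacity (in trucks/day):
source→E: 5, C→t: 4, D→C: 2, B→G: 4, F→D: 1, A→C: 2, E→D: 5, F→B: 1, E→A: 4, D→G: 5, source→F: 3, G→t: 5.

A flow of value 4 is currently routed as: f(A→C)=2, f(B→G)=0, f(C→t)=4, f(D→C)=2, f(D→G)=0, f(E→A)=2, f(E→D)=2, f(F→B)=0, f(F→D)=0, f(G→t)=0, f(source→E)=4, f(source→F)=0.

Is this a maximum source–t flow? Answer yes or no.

No

Residual path source→E→D→G→t has bottleneck 1 > 0.
Pushing 1 along it raises the flow to 5, so the given flow is not maximum.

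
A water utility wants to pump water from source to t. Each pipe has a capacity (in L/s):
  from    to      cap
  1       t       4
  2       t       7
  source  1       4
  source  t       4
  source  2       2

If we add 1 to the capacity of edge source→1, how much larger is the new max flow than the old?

Original max flow = 10.
Even with extra capacity on source→1, another cut of capacity 10 remains binding.
New max flow = 10. Increase = 0.

0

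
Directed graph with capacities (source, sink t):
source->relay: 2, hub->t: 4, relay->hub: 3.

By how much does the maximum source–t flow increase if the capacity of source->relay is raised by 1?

Original max flow = 2.
After raising cap(source->relay), augmenting paths through that edge carry 1 more unit.
New max flow = 3. Increase = 1.

1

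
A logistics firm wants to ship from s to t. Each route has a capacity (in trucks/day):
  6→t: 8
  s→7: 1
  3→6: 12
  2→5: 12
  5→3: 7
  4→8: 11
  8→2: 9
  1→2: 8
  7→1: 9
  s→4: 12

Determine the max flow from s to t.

Augment s→7→1→2→5→3→6→t: bottleneck 1. Total 1.
Augment s→4→8→2→5→3→6→t: bottleneck 6. Total 7.
No augmenting path remains in the residual graph.

7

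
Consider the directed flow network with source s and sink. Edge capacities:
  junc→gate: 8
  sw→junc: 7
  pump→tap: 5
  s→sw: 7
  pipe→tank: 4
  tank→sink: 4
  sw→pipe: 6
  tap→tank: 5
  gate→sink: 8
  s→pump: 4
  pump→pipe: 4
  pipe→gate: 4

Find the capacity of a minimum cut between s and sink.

11

Max flow = 11 (via 3 augmenting paths).
In the residual at optimum, the set reachable from s is {s}.
Cut edges: s→pump (cap 4), s→sw (cap 7). Sum = 11.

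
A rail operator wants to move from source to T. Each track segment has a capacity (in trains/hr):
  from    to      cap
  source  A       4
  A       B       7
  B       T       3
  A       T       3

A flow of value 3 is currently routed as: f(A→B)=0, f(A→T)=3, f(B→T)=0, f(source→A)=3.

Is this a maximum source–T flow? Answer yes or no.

Residual path source→A→B→T has bottleneck 1 > 0.
Pushing 1 along it raises the flow to 4, so the given flow is not maximum.

No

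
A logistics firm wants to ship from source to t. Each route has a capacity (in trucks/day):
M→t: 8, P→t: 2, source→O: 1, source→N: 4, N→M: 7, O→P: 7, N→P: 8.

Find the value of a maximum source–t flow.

5

Augment source→N→M→t: bottleneck 4. Total 4.
Augment source→O→P→t: bottleneck 1. Total 5.
No augmenting path remains in the residual graph.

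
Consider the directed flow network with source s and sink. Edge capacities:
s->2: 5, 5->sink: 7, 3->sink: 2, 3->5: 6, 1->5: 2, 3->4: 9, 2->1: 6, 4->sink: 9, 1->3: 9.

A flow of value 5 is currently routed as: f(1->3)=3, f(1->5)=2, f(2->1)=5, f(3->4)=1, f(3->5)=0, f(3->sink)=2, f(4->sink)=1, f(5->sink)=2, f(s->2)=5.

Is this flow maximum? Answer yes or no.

Residual reachable from s: {s}; sink is not reachable.
Saturated cut: s->2 with total capacity 5 = current flow value. Flow is maximum.

Yes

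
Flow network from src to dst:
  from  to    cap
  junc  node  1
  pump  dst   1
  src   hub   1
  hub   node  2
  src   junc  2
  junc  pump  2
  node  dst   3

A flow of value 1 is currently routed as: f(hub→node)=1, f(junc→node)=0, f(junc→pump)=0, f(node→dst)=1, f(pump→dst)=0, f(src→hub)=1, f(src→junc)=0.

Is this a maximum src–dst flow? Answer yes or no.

Residual path src→junc→node→dst has bottleneck 1 > 0.
Pushing 1 along it raises the flow to 2, so the given flow is not maximum.

No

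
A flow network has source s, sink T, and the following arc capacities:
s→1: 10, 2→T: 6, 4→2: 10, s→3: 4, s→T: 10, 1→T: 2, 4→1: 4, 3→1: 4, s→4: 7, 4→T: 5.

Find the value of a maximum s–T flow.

Augment s→T: bottleneck 10. Total 10.
Augment s→4→T: bottleneck 5. Total 15.
Augment s→1→T: bottleneck 2. Total 17.
Augment s→4→2→T: bottleneck 2. Total 19.
No augmenting path remains in the residual graph.

19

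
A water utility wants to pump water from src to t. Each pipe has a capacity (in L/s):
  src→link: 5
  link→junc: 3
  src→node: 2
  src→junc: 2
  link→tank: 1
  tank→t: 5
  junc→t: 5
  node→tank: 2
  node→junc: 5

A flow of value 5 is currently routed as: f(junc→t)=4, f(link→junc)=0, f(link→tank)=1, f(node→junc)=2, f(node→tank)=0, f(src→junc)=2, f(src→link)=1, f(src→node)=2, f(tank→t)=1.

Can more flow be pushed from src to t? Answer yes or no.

Residual path src→link→junc→t has bottleneck 1 > 0.
Pushing 1 along it raises the flow to 6, so the given flow is not maximum.

Yes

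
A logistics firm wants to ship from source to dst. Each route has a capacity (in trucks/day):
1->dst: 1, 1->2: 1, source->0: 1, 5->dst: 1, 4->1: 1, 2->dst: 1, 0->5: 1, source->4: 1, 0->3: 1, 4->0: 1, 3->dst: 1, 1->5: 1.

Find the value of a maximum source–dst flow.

2

Augment source->4->1->dst: bottleneck 1. Total 1.
Augment source->0->5->dst: bottleneck 1. Total 2.
No augmenting path remains in the residual graph.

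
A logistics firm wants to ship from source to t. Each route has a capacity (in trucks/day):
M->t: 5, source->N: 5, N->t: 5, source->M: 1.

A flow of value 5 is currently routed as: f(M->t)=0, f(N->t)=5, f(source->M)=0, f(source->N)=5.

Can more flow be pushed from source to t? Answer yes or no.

Residual path source->M->t has bottleneck 1 > 0.
Pushing 1 along it raises the flow to 6, so the given flow is not maximum.

Yes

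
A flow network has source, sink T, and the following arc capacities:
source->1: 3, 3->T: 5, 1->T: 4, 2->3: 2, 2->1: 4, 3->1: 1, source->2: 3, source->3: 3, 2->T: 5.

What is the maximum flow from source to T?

Augment source->2->T: bottleneck 3. Total 3.
Augment source->3->T: bottleneck 3. Total 6.
Augment source->1->T: bottleneck 3. Total 9.
No augmenting path remains in the residual graph.

9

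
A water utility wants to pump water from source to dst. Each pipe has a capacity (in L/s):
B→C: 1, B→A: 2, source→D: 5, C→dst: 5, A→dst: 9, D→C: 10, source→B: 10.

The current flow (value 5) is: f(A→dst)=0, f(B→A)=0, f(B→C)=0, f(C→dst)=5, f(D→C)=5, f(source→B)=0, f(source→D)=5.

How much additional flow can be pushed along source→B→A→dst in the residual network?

Residual capacities along the path: source→B: 10, B→A: 2, A→dst: 9.
Minimum is 2.

2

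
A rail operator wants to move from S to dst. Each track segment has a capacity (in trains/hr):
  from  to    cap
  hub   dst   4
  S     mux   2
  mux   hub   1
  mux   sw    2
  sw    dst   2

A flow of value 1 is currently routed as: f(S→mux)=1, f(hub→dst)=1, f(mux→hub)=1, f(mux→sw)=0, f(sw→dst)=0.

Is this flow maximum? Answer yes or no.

Residual path S→mux→sw→dst has bottleneck 1 > 0.
Pushing 1 along it raises the flow to 2, so the given flow is not maximum.

No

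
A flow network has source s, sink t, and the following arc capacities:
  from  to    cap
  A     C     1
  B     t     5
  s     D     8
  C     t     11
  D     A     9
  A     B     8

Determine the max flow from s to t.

6

Augment s→D→A→C→t: bottleneck 1. Total 1.
Augment s→D→A→B→t: bottleneck 5. Total 6.
No augmenting path remains in the residual graph.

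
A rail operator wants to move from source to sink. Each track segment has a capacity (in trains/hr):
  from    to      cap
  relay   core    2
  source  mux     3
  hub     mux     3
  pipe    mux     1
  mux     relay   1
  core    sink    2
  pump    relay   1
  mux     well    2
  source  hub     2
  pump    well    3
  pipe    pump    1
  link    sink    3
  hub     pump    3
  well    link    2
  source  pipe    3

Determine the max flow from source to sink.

4

Augment source→mux→well→link→sink: bottleneck 2. Total 2.
Augment source→mux→relay→core→sink: bottleneck 1. Total 3.
Augment source→hub→pump→relay→core→sink: bottleneck 1. Total 4.
No augmenting path remains in the residual graph.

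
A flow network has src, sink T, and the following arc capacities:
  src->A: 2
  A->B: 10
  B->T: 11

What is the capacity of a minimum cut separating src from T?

Max flow = 2 (via 1 augmenting path).
In the residual at optimum, the set reachable from src is {src}.
Cut edges: src->A (cap 2). Sum = 2.

2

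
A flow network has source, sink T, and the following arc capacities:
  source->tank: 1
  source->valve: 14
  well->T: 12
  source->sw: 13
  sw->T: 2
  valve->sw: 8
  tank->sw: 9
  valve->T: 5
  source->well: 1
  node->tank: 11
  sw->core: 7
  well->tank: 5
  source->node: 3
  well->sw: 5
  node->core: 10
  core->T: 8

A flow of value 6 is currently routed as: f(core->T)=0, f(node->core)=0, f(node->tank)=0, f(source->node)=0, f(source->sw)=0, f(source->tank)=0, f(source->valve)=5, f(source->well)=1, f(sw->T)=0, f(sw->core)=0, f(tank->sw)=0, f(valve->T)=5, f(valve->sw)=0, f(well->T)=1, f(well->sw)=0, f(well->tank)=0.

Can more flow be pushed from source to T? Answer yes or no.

Yes

Residual path source->sw->T has bottleneck 2 > 0.
Pushing 2 along it raises the flow to 8, so the given flow is not maximum.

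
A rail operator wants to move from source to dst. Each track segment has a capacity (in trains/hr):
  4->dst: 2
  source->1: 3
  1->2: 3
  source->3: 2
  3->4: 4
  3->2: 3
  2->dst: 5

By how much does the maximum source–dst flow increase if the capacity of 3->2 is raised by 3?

Original max flow = 5.
Edge 3->2 does not cross the min cut (source side {source}), so extra capacity there cannot help.
New max flow = 5. Increase = 0.

0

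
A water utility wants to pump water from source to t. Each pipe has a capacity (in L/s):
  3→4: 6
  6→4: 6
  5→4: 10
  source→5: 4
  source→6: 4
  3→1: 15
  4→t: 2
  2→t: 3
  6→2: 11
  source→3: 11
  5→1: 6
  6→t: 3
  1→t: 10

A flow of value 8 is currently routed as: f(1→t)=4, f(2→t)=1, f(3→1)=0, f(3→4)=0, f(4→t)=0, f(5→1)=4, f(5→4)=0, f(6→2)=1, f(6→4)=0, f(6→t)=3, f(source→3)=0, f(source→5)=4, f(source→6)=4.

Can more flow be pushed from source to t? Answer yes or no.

Yes

Residual path source→3→1→t has bottleneck 6 > 0.
Pushing 6 along it raises the flow to 14, so the given flow is not maximum.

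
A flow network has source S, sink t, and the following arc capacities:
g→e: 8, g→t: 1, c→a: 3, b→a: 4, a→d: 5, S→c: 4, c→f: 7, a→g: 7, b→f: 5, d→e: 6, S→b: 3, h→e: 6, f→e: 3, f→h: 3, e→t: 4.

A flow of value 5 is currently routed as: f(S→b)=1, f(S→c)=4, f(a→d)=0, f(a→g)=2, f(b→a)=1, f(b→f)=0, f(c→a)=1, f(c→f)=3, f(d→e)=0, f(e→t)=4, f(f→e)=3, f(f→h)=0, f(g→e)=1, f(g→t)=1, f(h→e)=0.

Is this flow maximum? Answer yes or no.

Residual reachable from S: {S, a, b, c, d, e, f, g, h}; t is not reachable.
Saturated cut: g→t, e→t with total capacity 5 = current flow value. Flow is maximum.

Yes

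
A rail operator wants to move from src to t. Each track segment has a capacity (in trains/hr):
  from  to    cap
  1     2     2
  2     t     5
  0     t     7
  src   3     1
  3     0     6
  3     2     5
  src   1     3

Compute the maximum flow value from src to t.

3

Augment src→3→0→t: bottleneck 1. Total 1.
Augment src→1→2→t: bottleneck 2. Total 3.
No augmenting path remains in the residual graph.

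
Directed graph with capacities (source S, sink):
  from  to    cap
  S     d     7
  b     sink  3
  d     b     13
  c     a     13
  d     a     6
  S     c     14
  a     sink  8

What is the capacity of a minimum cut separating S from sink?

Max flow = 11 (via 3 augmenting paths).
In the residual at optimum, the set reachable from S is {S, a, b, c, d}.
Cut edges: b->sink (cap 3), a->sink (cap 8). Sum = 11.

11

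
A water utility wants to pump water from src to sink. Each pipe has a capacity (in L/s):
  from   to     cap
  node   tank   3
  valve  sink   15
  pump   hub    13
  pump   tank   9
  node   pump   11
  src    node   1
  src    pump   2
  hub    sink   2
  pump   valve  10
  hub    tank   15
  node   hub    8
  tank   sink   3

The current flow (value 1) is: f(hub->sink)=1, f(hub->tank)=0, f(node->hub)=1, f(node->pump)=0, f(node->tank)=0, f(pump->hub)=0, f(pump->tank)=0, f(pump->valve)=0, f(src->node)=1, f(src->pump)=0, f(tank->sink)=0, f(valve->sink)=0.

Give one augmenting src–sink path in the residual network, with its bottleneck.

Residual along src->pump->hub->sink: src->pump: 2, pump->hub: 13, hub->sink: 1.
Bottleneck = min = 1.

src->pump->hub->sink, bottleneck 1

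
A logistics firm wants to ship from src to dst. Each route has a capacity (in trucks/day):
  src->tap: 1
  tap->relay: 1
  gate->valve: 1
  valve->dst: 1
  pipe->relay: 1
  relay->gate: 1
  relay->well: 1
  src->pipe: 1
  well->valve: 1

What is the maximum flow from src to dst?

Augment src->tap->relay->gate->valve->dst: bottleneck 1. Total 1.
No augmenting path remains in the residual graph.

1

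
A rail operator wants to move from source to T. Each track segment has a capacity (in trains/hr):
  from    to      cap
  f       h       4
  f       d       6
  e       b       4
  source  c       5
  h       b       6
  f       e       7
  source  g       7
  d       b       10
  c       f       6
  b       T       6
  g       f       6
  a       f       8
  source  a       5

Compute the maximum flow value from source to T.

6

Augment source→g→f→e→b→T: bottleneck 4. Total 4.
Augment source→g→f→d→b→T: bottleneck 2. Total 6.
No augmenting path remains in the residual graph.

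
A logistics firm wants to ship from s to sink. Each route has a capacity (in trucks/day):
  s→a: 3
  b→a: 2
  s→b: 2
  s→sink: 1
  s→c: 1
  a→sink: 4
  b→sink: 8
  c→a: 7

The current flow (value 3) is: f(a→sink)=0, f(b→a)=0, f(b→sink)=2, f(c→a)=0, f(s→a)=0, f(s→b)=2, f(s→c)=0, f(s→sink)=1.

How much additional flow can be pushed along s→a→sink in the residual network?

3

Residual capacities along the path: s→a: 3, a→sink: 4.
Minimum is 3.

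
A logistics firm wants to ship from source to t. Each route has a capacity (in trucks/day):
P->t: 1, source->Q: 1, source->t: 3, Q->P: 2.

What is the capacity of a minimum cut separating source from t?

4

Max flow = 4 (via 2 augmenting paths).
In the residual at optimum, the set reachable from source is {source}.
Cut edges: source->Q (cap 1), source->t (cap 3). Sum = 4.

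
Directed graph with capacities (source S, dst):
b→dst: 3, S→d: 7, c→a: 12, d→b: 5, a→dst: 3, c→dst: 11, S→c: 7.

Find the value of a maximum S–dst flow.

Augment S→c→dst: bottleneck 7. Total 7.
Augment S→d→b→dst: bottleneck 3. Total 10.
No augmenting path remains in the residual graph.

10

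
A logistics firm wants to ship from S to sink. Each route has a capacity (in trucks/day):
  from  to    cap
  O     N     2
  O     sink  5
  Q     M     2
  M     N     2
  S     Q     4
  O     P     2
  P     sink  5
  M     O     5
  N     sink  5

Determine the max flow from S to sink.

Augment S->Q->M->O->sink: bottleneck 2. Total 2.
No augmenting path remains in the residual graph.

2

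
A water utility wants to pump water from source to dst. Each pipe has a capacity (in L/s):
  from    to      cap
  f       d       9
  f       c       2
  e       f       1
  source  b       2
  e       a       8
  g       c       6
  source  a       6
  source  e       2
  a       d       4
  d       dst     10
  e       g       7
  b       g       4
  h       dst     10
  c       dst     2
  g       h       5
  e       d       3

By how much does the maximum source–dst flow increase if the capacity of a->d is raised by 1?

Original max flow = 8.
After raising cap(a->d), augmenting paths through that edge carry 1 more unit.
New max flow = 9. Increase = 1.

1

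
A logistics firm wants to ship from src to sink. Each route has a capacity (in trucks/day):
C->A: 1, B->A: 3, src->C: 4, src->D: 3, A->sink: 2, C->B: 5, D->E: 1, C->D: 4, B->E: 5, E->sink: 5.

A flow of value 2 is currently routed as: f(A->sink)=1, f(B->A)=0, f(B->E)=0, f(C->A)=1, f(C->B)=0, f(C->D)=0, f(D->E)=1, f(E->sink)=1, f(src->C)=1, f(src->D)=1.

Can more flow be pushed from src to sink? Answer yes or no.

Residual path src->C->B->A->sink has bottleneck 1 > 0.
Pushing 1 along it raises the flow to 3, so the given flow is not maximum.

Yes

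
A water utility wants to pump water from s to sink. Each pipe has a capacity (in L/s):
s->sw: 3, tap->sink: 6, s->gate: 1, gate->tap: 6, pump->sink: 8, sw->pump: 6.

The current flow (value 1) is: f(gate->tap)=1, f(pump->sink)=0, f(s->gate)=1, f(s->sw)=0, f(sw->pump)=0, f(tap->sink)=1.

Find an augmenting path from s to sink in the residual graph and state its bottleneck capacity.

Residual along s->sw->pump->sink: s->sw: 3, sw->pump: 6, pump->sink: 8.
Bottleneck = min = 3.

s->sw->pump->sink, bottleneck 3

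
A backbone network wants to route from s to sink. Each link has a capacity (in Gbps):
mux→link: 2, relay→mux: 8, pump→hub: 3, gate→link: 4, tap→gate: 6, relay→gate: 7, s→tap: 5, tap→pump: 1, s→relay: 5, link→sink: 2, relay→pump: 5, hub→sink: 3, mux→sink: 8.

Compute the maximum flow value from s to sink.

8

Augment s→relay→mux→sink: bottleneck 5. Total 5.
Augment s→tap→gate→link→sink: bottleneck 2. Total 7.
Augment s→tap→pump→hub→sink: bottleneck 1. Total 8.
No augmenting path remains in the residual graph.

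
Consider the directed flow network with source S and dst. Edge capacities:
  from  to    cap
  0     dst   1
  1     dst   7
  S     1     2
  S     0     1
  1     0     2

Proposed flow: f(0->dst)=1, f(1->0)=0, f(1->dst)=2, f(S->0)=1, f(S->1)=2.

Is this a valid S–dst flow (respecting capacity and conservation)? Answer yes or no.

Yes

Every edge has 0 ≤ f(e) ≤ cap(e).
At each intermediate node, inflow equals outflow.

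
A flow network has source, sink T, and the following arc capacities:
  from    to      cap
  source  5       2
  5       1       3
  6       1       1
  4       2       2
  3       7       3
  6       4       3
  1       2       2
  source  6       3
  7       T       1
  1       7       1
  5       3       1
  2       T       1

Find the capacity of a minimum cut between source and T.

Max flow = 2 (via 2 augmenting paths).
In the residual at optimum, the set reachable from source is {1, 2, 3, 4, 5, 6, 7, source}.
Cut edges: 2→T (cap 1), 7→T (cap 1). Sum = 2.

2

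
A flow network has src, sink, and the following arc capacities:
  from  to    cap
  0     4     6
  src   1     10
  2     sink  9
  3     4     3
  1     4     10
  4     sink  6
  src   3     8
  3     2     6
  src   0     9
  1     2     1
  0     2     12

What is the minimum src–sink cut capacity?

Max flow = 15 (via 3 augmenting paths).
In the residual at optimum, the set reachable from src is {0, 1, 2, 3, 4, src}.
Cut edges: 4→sink (cap 6), 2→sink (cap 9). Sum = 15.

15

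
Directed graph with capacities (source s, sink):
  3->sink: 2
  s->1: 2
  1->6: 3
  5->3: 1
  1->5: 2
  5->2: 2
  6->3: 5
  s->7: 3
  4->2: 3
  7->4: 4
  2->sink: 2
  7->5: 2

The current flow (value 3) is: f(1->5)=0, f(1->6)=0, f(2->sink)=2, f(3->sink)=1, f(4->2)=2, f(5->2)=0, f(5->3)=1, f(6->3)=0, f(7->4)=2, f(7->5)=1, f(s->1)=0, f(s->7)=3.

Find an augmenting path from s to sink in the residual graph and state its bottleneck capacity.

Residual along s->1->6->3->sink: s->1: 2, 1->6: 3, 6->3: 5, 3->sink: 1.
Bottleneck = min = 1.

s->1->6->3->sink, bottleneck 1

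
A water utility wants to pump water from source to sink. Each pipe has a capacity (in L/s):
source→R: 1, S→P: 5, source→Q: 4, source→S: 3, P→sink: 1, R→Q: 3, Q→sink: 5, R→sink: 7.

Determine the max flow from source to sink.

Augment source→R→sink: bottleneck 1. Total 1.
Augment source→Q→sink: bottleneck 4. Total 5.
Augment source→S→P→sink: bottleneck 1. Total 6.
No augmenting path remains in the residual graph.

6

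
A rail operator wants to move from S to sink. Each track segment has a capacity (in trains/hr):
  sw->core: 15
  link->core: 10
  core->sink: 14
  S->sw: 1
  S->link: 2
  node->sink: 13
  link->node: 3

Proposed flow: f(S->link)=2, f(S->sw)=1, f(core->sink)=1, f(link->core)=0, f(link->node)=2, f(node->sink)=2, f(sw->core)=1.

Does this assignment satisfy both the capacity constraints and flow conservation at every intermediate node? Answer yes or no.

Every edge has 0 ≤ f(e) ≤ cap(e).
At each intermediate node, inflow equals outflow.

Yes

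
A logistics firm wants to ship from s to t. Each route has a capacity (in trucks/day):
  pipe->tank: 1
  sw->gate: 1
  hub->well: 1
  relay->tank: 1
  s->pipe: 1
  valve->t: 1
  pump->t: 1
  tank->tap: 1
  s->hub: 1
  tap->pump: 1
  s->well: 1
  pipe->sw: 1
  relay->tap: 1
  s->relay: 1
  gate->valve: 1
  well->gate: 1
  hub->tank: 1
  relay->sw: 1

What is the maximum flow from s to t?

Augment s->relay->tap->pump->t: bottleneck 1. Total 1.
Augment s->well->gate->valve->t: bottleneck 1. Total 2.
No augmenting path remains in the residual graph.

2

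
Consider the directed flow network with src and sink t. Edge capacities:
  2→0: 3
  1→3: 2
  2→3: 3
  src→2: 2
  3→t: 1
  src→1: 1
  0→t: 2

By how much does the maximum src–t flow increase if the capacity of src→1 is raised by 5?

Original max flow = 3.
Even with extra capacity on src→1, another cut of capacity 3 remains binding.
New max flow = 3. Increase = 0.

0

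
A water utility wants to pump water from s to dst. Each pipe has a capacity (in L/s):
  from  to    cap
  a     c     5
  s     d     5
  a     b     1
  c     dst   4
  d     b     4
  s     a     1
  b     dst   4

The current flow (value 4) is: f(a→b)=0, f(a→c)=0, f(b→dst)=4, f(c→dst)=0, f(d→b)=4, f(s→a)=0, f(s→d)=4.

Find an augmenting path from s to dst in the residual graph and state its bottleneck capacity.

Residual along s→a→c→dst: s→a: 1, a→c: 5, c→dst: 4.
Bottleneck = min = 1.

s→a→c→dst, bottleneck 1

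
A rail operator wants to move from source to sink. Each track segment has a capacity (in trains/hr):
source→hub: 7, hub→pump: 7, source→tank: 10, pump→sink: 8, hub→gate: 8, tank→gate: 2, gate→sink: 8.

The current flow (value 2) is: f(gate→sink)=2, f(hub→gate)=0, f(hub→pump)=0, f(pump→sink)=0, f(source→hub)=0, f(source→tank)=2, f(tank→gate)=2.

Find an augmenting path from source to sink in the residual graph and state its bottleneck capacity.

source→hub→gate→sink, bottleneck 6

Residual along source→hub→gate→sink: source→hub: 7, hub→gate: 8, gate→sink: 6.
Bottleneck = min = 6.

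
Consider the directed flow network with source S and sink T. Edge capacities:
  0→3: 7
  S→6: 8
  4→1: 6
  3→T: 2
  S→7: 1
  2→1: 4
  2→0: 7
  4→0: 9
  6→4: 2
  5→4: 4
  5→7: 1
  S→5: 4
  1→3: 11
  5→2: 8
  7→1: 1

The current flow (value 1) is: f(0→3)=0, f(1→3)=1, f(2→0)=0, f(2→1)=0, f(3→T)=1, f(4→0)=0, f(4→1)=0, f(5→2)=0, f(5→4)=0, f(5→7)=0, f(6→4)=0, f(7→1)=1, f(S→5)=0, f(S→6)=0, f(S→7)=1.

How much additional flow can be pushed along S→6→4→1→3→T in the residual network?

1

Residual capacities along the path: S→6: 8, 6→4: 2, 4→1: 6, 1→3: 10, 3→T: 1.
Minimum is 1.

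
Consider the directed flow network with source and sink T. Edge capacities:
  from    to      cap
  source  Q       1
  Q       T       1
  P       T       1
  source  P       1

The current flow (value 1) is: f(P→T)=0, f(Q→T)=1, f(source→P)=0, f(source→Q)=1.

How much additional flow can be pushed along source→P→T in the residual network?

Residual capacities along the path: source→P: 1, P→T: 1.
Minimum is 1.

1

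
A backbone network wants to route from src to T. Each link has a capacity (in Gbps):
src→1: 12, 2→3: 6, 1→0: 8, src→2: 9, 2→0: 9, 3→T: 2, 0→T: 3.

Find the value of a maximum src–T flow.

Augment src→2→3→T: bottleneck 2. Total 2.
Augment src→2→0→T: bottleneck 3. Total 5.
No augmenting path remains in the residual graph.

5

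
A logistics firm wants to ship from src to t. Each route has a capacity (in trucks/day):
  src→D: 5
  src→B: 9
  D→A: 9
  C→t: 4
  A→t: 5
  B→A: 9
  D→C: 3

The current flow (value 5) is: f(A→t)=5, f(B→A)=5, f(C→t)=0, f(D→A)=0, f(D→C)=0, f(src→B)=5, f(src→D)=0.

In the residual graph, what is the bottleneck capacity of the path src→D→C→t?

3

Residual capacities along the path: src→D: 5, D→C: 3, C→t: 4.
Minimum is 3.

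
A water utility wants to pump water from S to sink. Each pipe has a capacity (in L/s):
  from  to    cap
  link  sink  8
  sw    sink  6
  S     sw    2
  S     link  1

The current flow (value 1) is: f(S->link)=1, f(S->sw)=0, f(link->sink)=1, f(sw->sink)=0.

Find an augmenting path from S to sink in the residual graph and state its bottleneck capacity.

S->sw->sink, bottleneck 2

Residual along S->sw->sink: S->sw: 2, sw->sink: 6.
Bottleneck = min = 2.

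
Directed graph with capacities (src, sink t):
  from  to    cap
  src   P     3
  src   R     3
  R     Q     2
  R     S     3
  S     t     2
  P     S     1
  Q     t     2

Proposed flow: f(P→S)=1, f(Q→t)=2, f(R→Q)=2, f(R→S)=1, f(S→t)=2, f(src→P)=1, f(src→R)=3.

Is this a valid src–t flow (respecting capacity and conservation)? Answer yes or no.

Yes

Every edge has 0 ≤ f(e) ≤ cap(e).
At each intermediate node, inflow equals outflow.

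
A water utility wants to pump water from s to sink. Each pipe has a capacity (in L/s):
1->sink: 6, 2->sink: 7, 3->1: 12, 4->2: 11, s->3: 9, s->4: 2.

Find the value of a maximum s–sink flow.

Augment s->3->1->sink: bottleneck 6. Total 6.
Augment s->4->2->sink: bottleneck 2. Total 8.
No augmenting path remains in the residual graph.

8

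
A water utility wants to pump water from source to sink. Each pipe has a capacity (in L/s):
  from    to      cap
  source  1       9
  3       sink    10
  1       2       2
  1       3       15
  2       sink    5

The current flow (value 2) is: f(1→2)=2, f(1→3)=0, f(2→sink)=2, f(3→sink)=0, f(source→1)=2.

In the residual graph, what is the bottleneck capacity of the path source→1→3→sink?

7

Residual capacities along the path: source→1: 7, 1→3: 15, 3→sink: 10.
Minimum is 7.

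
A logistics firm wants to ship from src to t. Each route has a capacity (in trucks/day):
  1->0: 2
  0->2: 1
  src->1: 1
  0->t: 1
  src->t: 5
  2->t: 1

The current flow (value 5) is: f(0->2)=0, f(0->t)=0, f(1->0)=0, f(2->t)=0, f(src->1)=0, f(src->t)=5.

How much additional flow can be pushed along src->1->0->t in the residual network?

1

Residual capacities along the path: src->1: 1, 1->0: 2, 0->t: 1.
Minimum is 1.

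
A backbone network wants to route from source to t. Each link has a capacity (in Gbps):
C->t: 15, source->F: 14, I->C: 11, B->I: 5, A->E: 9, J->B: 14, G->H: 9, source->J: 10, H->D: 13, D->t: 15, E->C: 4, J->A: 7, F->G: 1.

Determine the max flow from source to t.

10

Augment source->F->G->H->D->t: bottleneck 1. Total 1.
Augment source->J->B->I->C->t: bottleneck 5. Total 6.
Augment source->J->A->E->C->t: bottleneck 4. Total 10.
No augmenting path remains in the residual graph.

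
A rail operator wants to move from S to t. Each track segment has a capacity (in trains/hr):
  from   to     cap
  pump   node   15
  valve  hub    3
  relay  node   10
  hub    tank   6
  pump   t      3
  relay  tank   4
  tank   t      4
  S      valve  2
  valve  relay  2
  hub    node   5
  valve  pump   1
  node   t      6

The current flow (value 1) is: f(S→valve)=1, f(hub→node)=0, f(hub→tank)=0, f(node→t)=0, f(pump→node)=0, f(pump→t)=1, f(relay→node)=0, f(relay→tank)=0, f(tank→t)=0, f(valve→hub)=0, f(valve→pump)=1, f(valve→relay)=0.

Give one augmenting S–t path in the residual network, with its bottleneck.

S→valve→relay→node→t, bottleneck 1

Residual along S→valve→relay→node→t: S→valve: 1, valve→relay: 2, relay→node: 10, node→t: 6.
Bottleneck = min = 1.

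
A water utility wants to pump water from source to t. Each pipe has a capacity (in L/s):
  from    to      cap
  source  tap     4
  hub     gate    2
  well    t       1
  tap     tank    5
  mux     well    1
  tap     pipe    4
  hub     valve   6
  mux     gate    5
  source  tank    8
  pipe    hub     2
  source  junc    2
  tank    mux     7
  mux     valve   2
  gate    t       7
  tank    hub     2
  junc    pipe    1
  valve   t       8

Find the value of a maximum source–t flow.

Augment source->tank->hub->gate->t: bottleneck 2. Total 2.
Augment source->tank->mux->well->t: bottleneck 1. Total 3.
Augment source->tank->mux->gate->t: bottleneck 5. Total 8.
Augment source->junc->pipe->hub->valve->t: bottleneck 1. Total 9.
Augment source->tap->tank->mux->valve->t: bottleneck 1. Total 10.
Augment source->tap->pipe->hub->valve->t: bottleneck 1. Total 11.
No augmenting path remains in the residual graph.

11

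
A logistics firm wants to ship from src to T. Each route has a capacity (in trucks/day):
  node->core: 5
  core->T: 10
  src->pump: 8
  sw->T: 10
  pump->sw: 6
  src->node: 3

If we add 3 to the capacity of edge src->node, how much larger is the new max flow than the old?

Original max flow = 9.
After raising cap(src->node), augmenting paths through that edge carry 2 more units.
New max flow = 11. Increase = 2.

2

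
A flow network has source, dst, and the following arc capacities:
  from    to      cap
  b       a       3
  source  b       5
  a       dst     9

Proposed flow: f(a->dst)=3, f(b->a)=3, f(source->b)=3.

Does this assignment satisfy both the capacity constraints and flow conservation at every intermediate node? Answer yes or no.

Every edge has 0 ≤ f(e) ≤ cap(e).
At each intermediate node, inflow equals outflow.

Yes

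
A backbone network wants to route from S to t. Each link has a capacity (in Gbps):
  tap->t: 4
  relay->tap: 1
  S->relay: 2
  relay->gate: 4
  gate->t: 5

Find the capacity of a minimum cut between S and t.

2

Max flow = 2 (via 1 augmenting path).
In the residual at optimum, the set reachable from S is {S}.
Cut edges: S->relay (cap 2). Sum = 2.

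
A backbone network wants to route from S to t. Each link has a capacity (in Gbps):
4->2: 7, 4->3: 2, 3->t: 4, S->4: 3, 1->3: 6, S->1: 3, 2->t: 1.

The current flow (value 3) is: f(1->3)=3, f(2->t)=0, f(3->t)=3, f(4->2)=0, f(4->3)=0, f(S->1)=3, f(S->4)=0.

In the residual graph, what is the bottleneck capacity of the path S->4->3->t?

1

Residual capacities along the path: S->4: 3, 4->3: 2, 3->t: 1.
Minimum is 1.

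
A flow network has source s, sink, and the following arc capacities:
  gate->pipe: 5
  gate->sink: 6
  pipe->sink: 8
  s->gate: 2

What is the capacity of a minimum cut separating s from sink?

Max flow = 2 (via 1 augmenting path).
In the residual at optimum, the set reachable from s is {s}.
Cut edges: s->gate (cap 2). Sum = 2.

2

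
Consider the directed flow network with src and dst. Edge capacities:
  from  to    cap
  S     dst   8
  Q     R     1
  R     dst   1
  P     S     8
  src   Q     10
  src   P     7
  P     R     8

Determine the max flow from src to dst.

8

Augment src→Q→R→dst: bottleneck 1. Total 1.
Augment src→P→S→dst: bottleneck 7. Total 8.
No augmenting path remains in the residual graph.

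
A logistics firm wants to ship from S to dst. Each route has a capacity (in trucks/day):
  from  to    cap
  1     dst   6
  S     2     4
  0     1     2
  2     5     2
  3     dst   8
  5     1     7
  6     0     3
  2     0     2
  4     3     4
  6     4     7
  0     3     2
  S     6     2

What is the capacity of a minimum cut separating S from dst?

6

Max flow = 6 (via 3 augmenting paths).
In the residual at optimum, the set reachable from S is {S}.
Cut edges: S->2 (cap 4), S->6 (cap 2). Sum = 6.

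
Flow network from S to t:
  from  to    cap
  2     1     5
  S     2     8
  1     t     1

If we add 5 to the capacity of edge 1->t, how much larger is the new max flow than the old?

Original max flow = 1.
After raising cap(1->t), augmenting paths through that edge carry 4 more units.
New max flow = 5. Increase = 4.

4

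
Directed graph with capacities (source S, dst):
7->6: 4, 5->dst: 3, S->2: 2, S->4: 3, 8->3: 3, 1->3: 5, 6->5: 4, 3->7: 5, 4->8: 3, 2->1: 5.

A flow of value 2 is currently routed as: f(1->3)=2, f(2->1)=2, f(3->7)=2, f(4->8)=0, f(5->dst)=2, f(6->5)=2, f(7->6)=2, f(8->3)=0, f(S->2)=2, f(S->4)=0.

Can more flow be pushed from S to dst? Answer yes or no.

Yes

Residual path S->4->8->3->7->6->5->dst has bottleneck 1 > 0.
Pushing 1 along it raises the flow to 3, so the given flow is not maximum.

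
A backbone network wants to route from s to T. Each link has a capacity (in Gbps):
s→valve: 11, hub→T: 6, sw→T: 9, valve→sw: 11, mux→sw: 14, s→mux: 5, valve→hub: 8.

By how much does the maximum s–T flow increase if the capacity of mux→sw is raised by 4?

0

Original max flow = 15.
Edge mux→sw does not cross the min cut (source side {hub, mux, s, sw, valve}), so extra capacity there cannot help.
New max flow = 15. Increase = 0.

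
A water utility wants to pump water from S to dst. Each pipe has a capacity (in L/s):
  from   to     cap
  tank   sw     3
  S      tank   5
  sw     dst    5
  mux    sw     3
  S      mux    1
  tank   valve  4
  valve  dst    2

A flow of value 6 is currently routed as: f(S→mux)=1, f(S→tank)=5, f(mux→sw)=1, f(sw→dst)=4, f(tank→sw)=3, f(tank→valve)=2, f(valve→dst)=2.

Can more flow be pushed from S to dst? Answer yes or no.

Residual reachable from S: {S}; dst is not reachable.
Saturated cut: S→mux, S→tank with total capacity 6 = current flow value. Flow is maximum.

No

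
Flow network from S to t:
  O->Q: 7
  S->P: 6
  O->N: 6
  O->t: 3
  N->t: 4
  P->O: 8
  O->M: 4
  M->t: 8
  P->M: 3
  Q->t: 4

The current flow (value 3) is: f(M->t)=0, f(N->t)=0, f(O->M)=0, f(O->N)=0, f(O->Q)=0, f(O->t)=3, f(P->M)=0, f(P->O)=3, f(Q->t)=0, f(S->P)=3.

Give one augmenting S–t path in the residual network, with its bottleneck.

Residual along S->P->M->t: S->P: 3, P->M: 3, M->t: 8.
Bottleneck = min = 3.

S->P->M->t, bottleneck 3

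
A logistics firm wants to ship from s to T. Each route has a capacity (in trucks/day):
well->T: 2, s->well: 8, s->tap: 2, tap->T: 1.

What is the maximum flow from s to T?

3

Augment s->well->T: bottleneck 2. Total 2.
Augment s->tap->T: bottleneck 1. Total 3.
No augmenting path remains in the residual graph.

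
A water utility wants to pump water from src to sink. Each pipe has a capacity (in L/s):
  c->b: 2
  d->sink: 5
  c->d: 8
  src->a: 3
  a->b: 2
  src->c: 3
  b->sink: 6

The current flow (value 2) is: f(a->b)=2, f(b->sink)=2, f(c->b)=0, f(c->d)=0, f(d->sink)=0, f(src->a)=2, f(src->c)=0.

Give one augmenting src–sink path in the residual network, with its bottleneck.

Residual along src->c->b->sink: src->c: 3, c->b: 2, b->sink: 4.
Bottleneck = min = 2.

src->c->b->sink, bottleneck 2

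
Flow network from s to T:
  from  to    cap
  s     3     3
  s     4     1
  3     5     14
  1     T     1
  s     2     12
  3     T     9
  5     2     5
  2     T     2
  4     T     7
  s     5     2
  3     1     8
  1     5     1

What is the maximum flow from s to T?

Augment s->3->T: bottleneck 3. Total 3.
Augment s->2->T: bottleneck 2. Total 5.
Augment s->4->T: bottleneck 1. Total 6.
No augmenting path remains in the residual graph.

6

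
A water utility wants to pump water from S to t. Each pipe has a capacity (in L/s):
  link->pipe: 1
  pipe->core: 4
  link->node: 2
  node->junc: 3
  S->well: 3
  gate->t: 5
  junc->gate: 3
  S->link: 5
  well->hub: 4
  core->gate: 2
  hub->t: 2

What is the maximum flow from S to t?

Augment S->well->hub->t: bottleneck 2. Total 2.
Augment S->link->node->junc->gate->t: bottleneck 2. Total 4.
Augment S->link->pipe->core->gate->t: bottleneck 1. Total 5.
No augmenting path remains in the residual graph.

5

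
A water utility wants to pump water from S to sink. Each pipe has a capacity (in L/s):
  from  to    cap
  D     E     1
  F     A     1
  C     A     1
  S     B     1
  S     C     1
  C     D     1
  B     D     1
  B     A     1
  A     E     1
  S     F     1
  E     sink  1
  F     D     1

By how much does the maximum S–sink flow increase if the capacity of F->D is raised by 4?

Original max flow = 1.
Edge F->D does not cross the min cut (source side {A, B, C, D, E, F, S}), so extra capacity there cannot help.
New max flow = 1. Increase = 0.

0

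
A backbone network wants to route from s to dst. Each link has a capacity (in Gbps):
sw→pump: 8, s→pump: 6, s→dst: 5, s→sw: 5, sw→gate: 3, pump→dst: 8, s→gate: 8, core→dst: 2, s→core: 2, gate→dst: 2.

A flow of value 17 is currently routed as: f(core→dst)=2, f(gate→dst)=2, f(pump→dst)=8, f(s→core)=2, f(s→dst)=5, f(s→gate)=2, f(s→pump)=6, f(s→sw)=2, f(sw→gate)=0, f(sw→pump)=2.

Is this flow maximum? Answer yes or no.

Residual reachable from s: {gate, pump, s, sw}; dst is not reachable.
Saturated cut: s→core, s→dst, pump→dst, gate→dst with total capacity 17 = current flow value. Flow is maximum.

Yes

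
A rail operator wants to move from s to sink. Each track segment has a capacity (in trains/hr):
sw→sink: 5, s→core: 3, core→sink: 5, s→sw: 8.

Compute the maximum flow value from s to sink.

8

Augment s→core→sink: bottleneck 3. Total 3.
Augment s→sw→sink: bottleneck 5. Total 8.
No augmenting path remains in the residual graph.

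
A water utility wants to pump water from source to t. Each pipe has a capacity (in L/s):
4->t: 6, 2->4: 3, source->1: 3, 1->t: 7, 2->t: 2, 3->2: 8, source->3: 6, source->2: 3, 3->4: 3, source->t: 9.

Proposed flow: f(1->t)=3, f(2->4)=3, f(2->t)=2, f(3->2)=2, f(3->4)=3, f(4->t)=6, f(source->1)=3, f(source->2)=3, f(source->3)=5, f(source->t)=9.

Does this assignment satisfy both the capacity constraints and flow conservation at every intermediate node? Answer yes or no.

Yes

Every edge has 0 ≤ f(e) ≤ cap(e).
At each intermediate node, inflow equals outflow.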